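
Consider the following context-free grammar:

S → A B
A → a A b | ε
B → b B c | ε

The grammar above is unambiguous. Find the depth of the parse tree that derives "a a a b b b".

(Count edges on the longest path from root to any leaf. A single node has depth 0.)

5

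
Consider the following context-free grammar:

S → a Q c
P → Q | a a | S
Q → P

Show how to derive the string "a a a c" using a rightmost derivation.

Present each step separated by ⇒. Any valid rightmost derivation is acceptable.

S ⇒ a Q c ⇒ a P c ⇒ a a a c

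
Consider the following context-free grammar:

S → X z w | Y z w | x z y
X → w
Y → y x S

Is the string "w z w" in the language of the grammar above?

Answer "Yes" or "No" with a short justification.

Yes - a valid derivation exists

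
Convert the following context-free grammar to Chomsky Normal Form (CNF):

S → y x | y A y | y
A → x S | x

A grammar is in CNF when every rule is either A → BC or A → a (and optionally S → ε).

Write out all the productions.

TY → y; TX → x; S → y; A → x; S → TY TX; S → TY X0; X0 → A TY; A → TX S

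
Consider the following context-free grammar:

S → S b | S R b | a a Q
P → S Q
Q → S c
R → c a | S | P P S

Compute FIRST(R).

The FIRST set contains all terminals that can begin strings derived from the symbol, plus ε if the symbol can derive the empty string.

We compute FIRST(R) using the standard algorithm.
FIRST(P) = {a}
FIRST(Q) = {a}
FIRST(R) = {a, c}
FIRST(S) = {a}
Therefore, FIRST(R) = {a, c}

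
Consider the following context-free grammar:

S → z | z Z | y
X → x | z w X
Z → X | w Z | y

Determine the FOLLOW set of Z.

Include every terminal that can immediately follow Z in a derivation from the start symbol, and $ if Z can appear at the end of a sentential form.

We compute FOLLOW(Z) using the standard algorithm.
FOLLOW(S) starts with {$}.
FIRST(S) = {y, z}
FIRST(X) = {x, z}
FIRST(Z) = {w, x, y, z}
FOLLOW(S) = {$}
FOLLOW(X) = {$}
FOLLOW(Z) = {$}
Therefore, FOLLOW(Z) = {$}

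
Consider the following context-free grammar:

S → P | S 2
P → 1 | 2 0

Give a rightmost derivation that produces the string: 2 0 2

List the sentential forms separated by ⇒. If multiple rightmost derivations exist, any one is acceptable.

S ⇒ S 2 ⇒ P 2 ⇒ 2 0 2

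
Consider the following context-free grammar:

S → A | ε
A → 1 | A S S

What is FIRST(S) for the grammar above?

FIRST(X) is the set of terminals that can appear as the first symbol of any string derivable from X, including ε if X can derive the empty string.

We compute FIRST(S) using the standard algorithm.
FIRST(A) = {1}
FIRST(S) = {1, ε}
Therefore, FIRST(S) = {1, ε}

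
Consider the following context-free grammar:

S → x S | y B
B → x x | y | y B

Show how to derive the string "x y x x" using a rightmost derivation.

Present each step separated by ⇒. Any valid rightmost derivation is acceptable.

S ⇒ x S ⇒ x y B ⇒ x y x x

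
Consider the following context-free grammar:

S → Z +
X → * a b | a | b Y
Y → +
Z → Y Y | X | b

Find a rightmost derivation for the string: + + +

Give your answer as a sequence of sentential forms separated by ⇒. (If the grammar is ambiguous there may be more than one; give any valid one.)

S ⇒ Z + ⇒ Y Y + ⇒ Y + + ⇒ + + +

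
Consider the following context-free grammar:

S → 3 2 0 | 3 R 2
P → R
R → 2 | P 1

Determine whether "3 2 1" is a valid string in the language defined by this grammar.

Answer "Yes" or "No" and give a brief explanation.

No - no valid derivation exists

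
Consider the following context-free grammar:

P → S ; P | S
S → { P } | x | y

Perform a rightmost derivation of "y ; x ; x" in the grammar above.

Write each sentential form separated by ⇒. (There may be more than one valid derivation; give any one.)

P ⇒ S ; P ⇒ S ; S ; P ⇒ S ; S ; S ⇒ S ; S ; x ⇒ S ; x ; x ⇒ y ; x ; x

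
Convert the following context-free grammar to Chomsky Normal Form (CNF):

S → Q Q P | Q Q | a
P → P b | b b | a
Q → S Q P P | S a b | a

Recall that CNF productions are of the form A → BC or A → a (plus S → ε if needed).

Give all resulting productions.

S → a; TB → b; P → a; TA → a; Q → a; S → Q X0; X0 → Q P; S → Q Q; P → P TB; P → TB TB; Q → S X1; X1 → Q X2; X2 → P P; Q → S X3; X3 → TA TB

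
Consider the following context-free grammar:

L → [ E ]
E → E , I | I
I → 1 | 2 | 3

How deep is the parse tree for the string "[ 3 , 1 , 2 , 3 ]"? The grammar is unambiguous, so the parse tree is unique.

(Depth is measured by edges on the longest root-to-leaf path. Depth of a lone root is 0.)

6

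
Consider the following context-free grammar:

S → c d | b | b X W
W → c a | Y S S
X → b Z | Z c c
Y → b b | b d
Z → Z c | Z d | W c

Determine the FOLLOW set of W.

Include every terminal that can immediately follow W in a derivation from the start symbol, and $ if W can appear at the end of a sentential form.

We compute FOLLOW(W) using the standard algorithm.
FOLLOW(S) starts with {$}.
FIRST(S) = {b, c}
FIRST(W) = {b, c}
FIRST(X) = {b, c}
FIRST(Y) = {b}
FIRST(Z) = {b, c}
FOLLOW(S) = {$, b, c}
FOLLOW(W) = {$, b, c}
FOLLOW(X) = {b, c}
FOLLOW(Y) = {b, c}
FOLLOW(Z) = {b, c, d}
Therefore, FOLLOW(W) = {$, b, c}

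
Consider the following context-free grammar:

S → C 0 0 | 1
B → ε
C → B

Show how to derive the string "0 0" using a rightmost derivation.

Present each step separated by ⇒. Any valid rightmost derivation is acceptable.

S ⇒ C 0 0 ⇒ B 0 0 ⇒ 0 0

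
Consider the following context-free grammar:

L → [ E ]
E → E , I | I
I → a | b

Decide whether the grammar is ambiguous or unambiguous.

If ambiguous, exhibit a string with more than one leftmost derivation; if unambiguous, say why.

Unambiguous - every string in the language has a unique leftmost derivation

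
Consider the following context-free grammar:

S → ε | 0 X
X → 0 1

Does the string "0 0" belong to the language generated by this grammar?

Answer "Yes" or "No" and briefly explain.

No - no valid derivation exists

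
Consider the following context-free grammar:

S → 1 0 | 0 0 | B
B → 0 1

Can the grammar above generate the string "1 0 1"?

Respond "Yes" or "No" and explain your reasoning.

No - no valid derivation exists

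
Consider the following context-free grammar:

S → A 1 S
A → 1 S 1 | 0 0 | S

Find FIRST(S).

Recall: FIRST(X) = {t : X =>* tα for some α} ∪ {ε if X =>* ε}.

We compute FIRST(S) using the standard algorithm.
FIRST(A) = {0, 1}
FIRST(S) = {0, 1}
Therefore, FIRST(S) = {0, 1}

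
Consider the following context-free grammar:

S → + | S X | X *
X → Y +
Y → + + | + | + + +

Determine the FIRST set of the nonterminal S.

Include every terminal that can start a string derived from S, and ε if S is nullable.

We compute FIRST(S) using the standard algorithm.
FIRST(S) = {+}
FIRST(X) = {+}
FIRST(Y) = {+}
Therefore, FIRST(S) = {+}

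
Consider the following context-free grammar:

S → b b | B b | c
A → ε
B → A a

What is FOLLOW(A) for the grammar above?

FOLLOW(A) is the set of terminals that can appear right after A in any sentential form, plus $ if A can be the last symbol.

We compute FOLLOW(A) using the standard algorithm.
FOLLOW(S) starts with {$}.
FIRST(A) = {ε}
FIRST(B) = {a}
FIRST(S) = {a, b, c}
FOLLOW(A) = {a}
FOLLOW(B) = {b}
FOLLOW(S) = {$}
Therefore, FOLLOW(A) = {a}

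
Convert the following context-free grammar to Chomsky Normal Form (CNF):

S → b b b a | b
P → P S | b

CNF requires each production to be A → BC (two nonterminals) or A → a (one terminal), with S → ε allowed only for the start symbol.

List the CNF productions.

TB → b; TA → a; S → b; P → b; S → TB X0; X0 → TB X1; X1 → TB TA; P → P S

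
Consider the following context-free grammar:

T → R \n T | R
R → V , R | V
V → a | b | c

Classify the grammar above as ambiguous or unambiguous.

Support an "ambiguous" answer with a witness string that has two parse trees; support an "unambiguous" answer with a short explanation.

Unambiguous - every string in the language has a unique parse tree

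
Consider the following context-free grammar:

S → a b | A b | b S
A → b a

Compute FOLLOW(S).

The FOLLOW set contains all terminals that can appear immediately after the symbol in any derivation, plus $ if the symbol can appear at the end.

We compute FOLLOW(S) using the standard algorithm.
FOLLOW(S) starts with {$}.
FIRST(A) = {b}
FIRST(S) = {a, b}
FOLLOW(A) = {b}
FOLLOW(S) = {$}
Therefore, FOLLOW(S) = {$}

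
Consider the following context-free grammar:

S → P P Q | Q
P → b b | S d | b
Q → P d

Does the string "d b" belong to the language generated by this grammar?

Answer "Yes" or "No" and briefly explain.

No - no valid derivation exists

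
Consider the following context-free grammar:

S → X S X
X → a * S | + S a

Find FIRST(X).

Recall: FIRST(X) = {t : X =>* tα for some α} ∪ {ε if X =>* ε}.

We compute FIRST(X) using the standard algorithm.
FIRST(S) = {+, a}
FIRST(X) = {+, a}
Therefore, FIRST(X) = {+, a}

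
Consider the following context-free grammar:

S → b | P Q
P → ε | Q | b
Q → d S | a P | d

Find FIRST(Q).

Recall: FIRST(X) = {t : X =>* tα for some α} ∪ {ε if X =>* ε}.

We compute FIRST(Q) using the standard algorithm.
FIRST(P) = {a, b, d, ε}
FIRST(Q) = {a, d}
FIRST(S) = {a, b, d}
Therefore, FIRST(Q) = {a, d}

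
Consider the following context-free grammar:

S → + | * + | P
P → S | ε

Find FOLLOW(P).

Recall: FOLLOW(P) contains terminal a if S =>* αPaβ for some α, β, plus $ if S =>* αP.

We compute FOLLOW(P) using the standard algorithm.
FOLLOW(S) starts with {$}.
FIRST(P) = {*, +, ε}
FIRST(S) = {*, +, ε}
FOLLOW(P) = {$}
FOLLOW(S) = {$}
Therefore, FOLLOW(P) = {$}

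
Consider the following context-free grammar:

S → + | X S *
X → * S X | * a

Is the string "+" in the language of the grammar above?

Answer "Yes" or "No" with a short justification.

Yes - a valid derivation exists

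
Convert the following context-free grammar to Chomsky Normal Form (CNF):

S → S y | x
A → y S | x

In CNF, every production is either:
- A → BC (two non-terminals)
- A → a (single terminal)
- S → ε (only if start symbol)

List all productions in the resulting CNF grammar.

TY → y; S → x; A → x; S → S TY; A → TY S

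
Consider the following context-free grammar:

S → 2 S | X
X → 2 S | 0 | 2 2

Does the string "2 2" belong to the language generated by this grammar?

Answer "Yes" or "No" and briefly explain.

Yes - a valid derivation exists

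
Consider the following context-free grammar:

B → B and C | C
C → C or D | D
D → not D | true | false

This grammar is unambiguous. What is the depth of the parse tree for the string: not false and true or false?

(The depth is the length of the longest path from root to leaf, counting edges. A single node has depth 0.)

5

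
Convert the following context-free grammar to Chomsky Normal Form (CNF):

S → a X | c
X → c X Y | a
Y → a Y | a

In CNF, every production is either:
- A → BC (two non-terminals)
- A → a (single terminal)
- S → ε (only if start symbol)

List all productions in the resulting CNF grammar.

TA → a; S → c; TC → c; X → a; Y → a; S → TA X; X → TC X0; X0 → X Y; Y → TA Y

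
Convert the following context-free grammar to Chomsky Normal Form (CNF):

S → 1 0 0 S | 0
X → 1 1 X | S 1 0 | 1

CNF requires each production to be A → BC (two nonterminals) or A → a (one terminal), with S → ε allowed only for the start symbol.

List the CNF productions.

T1 → 1; T0 → 0; S → 0; X → 1; S → T1 X0; X0 → T0 X1; X1 → T0 S; X → T1 X2; X2 → T1 X; X → S X3; X3 → T1 T0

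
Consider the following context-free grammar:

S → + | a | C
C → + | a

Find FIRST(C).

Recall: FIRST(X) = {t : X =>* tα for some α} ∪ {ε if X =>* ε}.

We compute FIRST(C) using the standard algorithm.
FIRST(C) = {+, a}
FIRST(S) = {+, a}
Therefore, FIRST(C) = {+, a}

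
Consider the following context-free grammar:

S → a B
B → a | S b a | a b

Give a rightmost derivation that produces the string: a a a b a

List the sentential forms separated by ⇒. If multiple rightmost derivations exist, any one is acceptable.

S ⇒ a B ⇒ a S b a ⇒ a a B b a ⇒ a a a b a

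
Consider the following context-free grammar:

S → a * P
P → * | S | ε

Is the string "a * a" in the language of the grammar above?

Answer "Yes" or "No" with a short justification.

No - no valid derivation exists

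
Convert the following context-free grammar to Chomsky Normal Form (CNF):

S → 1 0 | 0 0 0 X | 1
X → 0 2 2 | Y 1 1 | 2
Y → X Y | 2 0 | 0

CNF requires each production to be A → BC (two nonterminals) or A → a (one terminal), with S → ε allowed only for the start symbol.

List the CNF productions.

T1 → 1; T0 → 0; S → 1; T2 → 2; X → 2; Y → 0; S → T1 T0; S → T0 X0; X0 → T0 X1; X1 → T0 X; X → T0 X2; X2 → T2 T2; X → Y X3; X3 → T1 T1; Y → X Y; Y → T2 T0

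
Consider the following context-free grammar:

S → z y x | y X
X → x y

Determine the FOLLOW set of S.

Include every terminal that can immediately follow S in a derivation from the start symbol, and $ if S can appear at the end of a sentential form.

We compute FOLLOW(S) using the standard algorithm.
FOLLOW(S) starts with {$}.
FIRST(S) = {y, z}
FIRST(X) = {x}
FOLLOW(S) = {$}
FOLLOW(X) = {$}
Therefore, FOLLOW(S) = {$}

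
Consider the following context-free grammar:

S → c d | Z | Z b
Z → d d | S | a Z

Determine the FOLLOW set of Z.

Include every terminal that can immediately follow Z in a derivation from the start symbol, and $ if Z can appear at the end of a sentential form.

We compute FOLLOW(Z) using the standard algorithm.
FOLLOW(S) starts with {$}.
FIRST(S) = {a, c, d}
FIRST(Z) = {a, c, d}
FOLLOW(S) = {$, b}
FOLLOW(Z) = {$, b}
Therefore, FOLLOW(Z) = {$, b}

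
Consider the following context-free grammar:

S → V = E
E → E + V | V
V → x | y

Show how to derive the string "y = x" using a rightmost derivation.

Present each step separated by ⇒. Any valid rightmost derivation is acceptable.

S ⇒ V = E ⇒ V = V ⇒ V = x ⇒ y = x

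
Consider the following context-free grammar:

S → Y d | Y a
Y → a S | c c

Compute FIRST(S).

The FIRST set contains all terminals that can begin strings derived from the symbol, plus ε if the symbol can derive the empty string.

We compute FIRST(S) using the standard algorithm.
FIRST(S) = {a, c}
FIRST(Y) = {a, c}
Therefore, FIRST(S) = {a, c}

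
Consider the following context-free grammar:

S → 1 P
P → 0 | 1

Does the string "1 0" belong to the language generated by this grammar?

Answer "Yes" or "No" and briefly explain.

Yes - a valid derivation exists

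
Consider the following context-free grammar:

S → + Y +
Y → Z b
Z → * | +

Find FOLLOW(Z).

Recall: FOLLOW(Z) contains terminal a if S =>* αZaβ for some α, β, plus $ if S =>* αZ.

We compute FOLLOW(Z) using the standard algorithm.
FOLLOW(S) starts with {$}.
FIRST(S) = {+}
FIRST(Y) = {*, +}
FIRST(Z) = {*, +}
FOLLOW(S) = {$}
FOLLOW(Y) = {+}
FOLLOW(Z) = {b}
Therefore, FOLLOW(Z) = {b}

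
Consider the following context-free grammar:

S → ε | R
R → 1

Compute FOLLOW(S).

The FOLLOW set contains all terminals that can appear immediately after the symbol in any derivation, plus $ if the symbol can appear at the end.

We compute FOLLOW(S) using the standard algorithm.
FOLLOW(S) starts with {$}.
FIRST(R) = {1}
FIRST(S) = {1, ε}
FOLLOW(R) = {$}
FOLLOW(S) = {$}
Therefore, FOLLOW(S) = {$}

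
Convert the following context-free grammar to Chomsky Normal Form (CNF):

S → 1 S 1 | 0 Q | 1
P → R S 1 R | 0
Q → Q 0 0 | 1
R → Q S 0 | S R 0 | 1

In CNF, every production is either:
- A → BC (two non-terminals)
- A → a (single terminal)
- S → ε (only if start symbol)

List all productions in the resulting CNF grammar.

T1 → 1; T0 → 0; S → 1; P → 0; Q → 1; R → 1; S → T1 X0; X0 → S T1; S → T0 Q; P → R X1; X1 → S X2; X2 → T1 R; Q → Q X3; X3 → T0 T0; R → Q X4; X4 → S T0; R → S X5; X5 → R T0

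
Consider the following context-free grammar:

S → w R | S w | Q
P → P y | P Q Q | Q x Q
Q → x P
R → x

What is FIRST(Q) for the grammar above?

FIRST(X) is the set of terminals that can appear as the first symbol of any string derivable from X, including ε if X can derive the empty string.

We compute FIRST(Q) using the standard algorithm.
FIRST(P) = {x}
FIRST(Q) = {x}
FIRST(R) = {x}
FIRST(S) = {w, x}
Therefore, FIRST(Q) = {x}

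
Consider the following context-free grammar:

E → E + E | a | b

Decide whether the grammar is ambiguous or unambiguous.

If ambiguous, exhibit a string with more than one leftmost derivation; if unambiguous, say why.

Ambiguous - the string 'b + b + a + a' has two distinct leftmost derivations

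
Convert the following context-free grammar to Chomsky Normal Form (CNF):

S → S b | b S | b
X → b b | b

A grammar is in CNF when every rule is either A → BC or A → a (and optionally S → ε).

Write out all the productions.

TB → b; S → b; X → b; S → S TB; S → TB S; X → TB TB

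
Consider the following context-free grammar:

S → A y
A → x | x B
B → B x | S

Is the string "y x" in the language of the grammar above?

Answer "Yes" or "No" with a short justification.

No - no valid derivation exists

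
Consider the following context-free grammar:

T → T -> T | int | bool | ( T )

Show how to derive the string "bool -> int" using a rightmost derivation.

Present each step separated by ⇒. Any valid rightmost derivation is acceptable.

T ⇒ T -> T ⇒ T -> int ⇒ bool -> int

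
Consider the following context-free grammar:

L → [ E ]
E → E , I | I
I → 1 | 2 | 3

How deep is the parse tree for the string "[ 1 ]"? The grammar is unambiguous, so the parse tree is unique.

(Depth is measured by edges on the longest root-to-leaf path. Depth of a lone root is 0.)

3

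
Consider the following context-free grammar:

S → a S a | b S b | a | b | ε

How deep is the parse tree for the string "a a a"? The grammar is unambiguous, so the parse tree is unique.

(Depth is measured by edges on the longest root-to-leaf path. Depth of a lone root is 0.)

2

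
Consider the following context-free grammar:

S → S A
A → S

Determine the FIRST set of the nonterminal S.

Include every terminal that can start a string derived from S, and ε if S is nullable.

We compute FIRST(S) using the standard algorithm.
FIRST(A) = {}
FIRST(S) = {}
Therefore, FIRST(S) = {}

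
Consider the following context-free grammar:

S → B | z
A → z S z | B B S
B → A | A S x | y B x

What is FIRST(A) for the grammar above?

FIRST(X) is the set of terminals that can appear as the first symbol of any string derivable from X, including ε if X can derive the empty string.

We compute FIRST(A) using the standard algorithm.
FIRST(A) = {y, z}
FIRST(B) = {y, z}
FIRST(S) = {y, z}
Therefore, FIRST(A) = {y, z}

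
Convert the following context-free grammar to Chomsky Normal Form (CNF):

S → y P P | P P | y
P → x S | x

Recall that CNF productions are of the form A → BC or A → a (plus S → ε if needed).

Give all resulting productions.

TY → y; S → y; TX → x; P → x; S → TY X0; X0 → P P; S → P P; P → TX S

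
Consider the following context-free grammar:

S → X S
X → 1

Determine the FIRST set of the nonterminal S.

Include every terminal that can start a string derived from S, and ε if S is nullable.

We compute FIRST(S) using the standard algorithm.
FIRST(S) = {1}
FIRST(X) = {1}
Therefore, FIRST(S) = {1}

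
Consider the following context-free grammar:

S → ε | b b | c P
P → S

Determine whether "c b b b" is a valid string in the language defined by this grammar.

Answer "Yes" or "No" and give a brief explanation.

No - no valid derivation exists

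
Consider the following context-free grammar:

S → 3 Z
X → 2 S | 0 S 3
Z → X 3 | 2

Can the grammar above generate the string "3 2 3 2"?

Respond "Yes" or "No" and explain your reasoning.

No - no valid derivation exists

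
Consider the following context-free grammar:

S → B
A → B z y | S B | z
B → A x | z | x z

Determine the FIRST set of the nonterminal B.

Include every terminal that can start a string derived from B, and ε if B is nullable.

We compute FIRST(B) using the standard algorithm.
FIRST(A) = {x, z}
FIRST(B) = {x, z}
FIRST(S) = {x, z}
Therefore, FIRST(B) = {x, z}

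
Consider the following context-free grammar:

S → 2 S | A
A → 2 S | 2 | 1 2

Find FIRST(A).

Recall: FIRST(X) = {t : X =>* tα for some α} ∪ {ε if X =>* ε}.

We compute FIRST(A) using the standard algorithm.
FIRST(A) = {1, 2}
FIRST(S) = {1, 2}
Therefore, FIRST(A) = {1, 2}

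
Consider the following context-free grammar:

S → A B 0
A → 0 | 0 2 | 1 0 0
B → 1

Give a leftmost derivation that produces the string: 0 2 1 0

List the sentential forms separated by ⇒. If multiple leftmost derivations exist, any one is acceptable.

S ⇒ A B 0 ⇒ 0 2 B 0 ⇒ 0 2 1 0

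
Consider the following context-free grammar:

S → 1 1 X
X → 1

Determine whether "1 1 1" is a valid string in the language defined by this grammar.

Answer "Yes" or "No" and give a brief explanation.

Yes - a valid derivation exists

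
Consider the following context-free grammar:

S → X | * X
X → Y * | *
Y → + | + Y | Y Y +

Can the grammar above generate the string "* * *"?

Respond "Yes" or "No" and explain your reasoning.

No - no valid derivation exists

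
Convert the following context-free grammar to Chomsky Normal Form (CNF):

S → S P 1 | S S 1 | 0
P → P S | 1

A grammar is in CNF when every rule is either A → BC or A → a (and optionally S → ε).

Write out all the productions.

T1 → 1; S → 0; P → 1; S → S X0; X0 → P T1; S → S X1; X1 → S T1; P → P S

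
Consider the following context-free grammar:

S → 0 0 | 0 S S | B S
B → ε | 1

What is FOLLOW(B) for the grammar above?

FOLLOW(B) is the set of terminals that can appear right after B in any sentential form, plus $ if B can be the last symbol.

We compute FOLLOW(B) using the standard algorithm.
FOLLOW(S) starts with {$}.
FIRST(B) = {1, ε}
FIRST(S) = {0, 1}
FOLLOW(B) = {0, 1}
FOLLOW(S) = {$, 0, 1}
Therefore, FOLLOW(B) = {0, 1}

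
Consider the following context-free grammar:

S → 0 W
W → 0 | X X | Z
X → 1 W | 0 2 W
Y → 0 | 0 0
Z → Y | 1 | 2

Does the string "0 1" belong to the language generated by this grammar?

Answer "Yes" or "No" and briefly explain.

Yes - a valid derivation exists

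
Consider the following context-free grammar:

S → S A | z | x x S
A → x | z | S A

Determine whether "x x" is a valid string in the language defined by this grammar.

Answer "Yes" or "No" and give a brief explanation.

No - no valid derivation exists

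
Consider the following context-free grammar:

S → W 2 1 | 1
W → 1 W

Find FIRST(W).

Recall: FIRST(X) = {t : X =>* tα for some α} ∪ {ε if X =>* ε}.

We compute FIRST(W) using the standard algorithm.
FIRST(S) = {1}
FIRST(W) = {1}
Therefore, FIRST(W) = {1}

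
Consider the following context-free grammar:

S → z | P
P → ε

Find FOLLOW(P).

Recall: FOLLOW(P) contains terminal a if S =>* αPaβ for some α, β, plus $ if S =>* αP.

We compute FOLLOW(P) using the standard algorithm.
FOLLOW(S) starts with {$}.
FIRST(P) = {ε}
FIRST(S) = {z, ε}
FOLLOW(P) = {$}
FOLLOW(S) = {$}
Therefore, FOLLOW(P) = {$}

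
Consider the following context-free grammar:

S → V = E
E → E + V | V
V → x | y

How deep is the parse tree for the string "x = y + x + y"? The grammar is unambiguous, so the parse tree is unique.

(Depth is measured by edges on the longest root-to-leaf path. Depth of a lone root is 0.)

5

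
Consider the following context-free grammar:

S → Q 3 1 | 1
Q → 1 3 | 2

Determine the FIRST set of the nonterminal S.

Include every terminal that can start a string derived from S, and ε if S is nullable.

We compute FIRST(S) using the standard algorithm.
FIRST(Q) = {1, 2}
FIRST(S) = {1, 2}
Therefore, FIRST(S) = {1, 2}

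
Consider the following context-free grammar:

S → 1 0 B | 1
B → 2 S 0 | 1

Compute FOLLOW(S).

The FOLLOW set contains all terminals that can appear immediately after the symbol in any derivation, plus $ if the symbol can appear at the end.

We compute FOLLOW(S) using the standard algorithm.
FOLLOW(S) starts with {$}.
FIRST(B) = {1, 2}
FIRST(S) = {1}
FOLLOW(B) = {$, 0}
FOLLOW(S) = {$, 0}
Therefore, FOLLOW(S) = {$, 0}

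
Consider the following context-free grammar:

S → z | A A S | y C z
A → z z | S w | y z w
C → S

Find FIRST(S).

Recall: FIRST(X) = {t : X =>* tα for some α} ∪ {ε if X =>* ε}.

We compute FIRST(S) using the standard algorithm.
FIRST(A) = {y, z}
FIRST(C) = {y, z}
FIRST(S) = {y, z}
Therefore, FIRST(S) = {y, z}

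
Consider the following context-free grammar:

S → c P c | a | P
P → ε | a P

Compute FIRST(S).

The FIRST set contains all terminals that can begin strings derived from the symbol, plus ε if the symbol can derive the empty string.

We compute FIRST(S) using the standard algorithm.
FIRST(P) = {a, ε}
FIRST(S) = {a, c, ε}
Therefore, FIRST(S) = {a, c, ε}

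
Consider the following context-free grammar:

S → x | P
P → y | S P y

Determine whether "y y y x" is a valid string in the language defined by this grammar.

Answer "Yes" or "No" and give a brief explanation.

No - no valid derivation exists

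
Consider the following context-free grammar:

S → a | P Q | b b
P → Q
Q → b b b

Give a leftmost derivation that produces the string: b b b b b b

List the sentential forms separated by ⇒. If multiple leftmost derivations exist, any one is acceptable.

S ⇒ P Q ⇒ Q Q ⇒ b b b Q ⇒ b b b b b b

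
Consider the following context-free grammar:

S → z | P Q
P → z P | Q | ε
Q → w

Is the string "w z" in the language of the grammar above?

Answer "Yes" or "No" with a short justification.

No - no valid derivation exists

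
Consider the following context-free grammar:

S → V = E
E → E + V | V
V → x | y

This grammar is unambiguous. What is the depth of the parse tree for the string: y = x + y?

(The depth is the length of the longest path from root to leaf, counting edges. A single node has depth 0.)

4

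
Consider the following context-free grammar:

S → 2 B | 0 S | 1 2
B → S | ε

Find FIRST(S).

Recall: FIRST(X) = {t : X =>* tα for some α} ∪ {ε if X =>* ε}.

We compute FIRST(S) using the standard algorithm.
FIRST(B) = {0, 1, 2, ε}
FIRST(S) = {0, 1, 2}
Therefore, FIRST(S) = {0, 1, 2}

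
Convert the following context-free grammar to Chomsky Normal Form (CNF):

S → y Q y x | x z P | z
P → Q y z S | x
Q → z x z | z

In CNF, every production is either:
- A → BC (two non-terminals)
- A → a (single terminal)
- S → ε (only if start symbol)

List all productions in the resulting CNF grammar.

TY → y; TX → x; TZ → z; S → z; P → x; Q → z; S → TY X0; X0 → Q X1; X1 → TY TX; S → TX X2; X2 → TZ P; P → Q X3; X3 → TY X4; X4 → TZ S; Q → TZ X5; X5 → TX TZ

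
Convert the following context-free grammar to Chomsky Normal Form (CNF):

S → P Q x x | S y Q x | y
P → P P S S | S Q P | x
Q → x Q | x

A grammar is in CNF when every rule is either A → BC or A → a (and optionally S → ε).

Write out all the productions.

TX → x; TY → y; S → y; P → x; Q → x; S → P X0; X0 → Q X1; X1 → TX TX; S → S X2; X2 → TY X3; X3 → Q TX; P → P X4; X4 → P X5; X5 → S S; P → S X6; X6 → Q P; Q → TX Q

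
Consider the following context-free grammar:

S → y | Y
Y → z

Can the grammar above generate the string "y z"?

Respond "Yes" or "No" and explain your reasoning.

No - no valid derivation exists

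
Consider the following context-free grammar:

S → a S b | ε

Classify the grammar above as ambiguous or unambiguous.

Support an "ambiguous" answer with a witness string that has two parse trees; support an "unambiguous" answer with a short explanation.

Unambiguous - every string in the language has a unique parse tree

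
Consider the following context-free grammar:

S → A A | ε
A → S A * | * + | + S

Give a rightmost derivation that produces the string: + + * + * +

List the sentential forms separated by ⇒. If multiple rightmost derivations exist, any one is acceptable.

S ⇒ A A ⇒ A * + ⇒ + S * + ⇒ + A A * + ⇒ + A * + * + ⇒ + + S * + * + ⇒ + + * + * +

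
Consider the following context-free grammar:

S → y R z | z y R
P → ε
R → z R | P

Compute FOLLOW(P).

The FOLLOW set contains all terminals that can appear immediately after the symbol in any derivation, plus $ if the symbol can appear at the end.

We compute FOLLOW(P) using the standard algorithm.
FOLLOW(S) starts with {$}.
FIRST(P) = {ε}
FIRST(R) = {z, ε}
FIRST(S) = {y, z}
FOLLOW(P) = {$, z}
FOLLOW(R) = {$, z}
FOLLOW(S) = {$}
Therefore, FOLLOW(P) = {$, z}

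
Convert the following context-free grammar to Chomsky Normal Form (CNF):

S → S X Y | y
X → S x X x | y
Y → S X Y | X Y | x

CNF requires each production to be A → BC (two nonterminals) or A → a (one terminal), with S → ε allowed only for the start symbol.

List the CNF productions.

S → y; TX → x; X → y; Y → x; S → S X0; X0 → X Y; X → S X1; X1 → TX X2; X2 → X TX; Y → S X3; X3 → X Y; Y → X Y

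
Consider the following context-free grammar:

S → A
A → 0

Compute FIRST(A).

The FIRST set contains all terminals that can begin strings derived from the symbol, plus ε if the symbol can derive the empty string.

We compute FIRST(A) using the standard algorithm.
FIRST(A) = {0}
FIRST(S) = {0}
Therefore, FIRST(A) = {0}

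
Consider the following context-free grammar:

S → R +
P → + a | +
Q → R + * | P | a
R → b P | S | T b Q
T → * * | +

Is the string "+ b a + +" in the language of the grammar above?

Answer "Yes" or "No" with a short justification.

Yes - a valid derivation exists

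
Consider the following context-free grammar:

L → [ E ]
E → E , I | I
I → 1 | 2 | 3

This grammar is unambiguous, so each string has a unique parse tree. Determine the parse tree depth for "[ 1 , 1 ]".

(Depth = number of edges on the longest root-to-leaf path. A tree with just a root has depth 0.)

4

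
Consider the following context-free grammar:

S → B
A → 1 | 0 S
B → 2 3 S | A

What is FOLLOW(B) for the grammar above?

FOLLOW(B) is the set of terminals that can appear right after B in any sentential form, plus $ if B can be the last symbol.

We compute FOLLOW(B) using the standard algorithm.
FOLLOW(S) starts with {$}.
FIRST(A) = {0, 1}
FIRST(B) = {0, 1, 2}
FIRST(S) = {0, 1, 2}
FOLLOW(A) = {$}
FOLLOW(B) = {$}
FOLLOW(S) = {$}
Therefore, FOLLOW(B) = {$}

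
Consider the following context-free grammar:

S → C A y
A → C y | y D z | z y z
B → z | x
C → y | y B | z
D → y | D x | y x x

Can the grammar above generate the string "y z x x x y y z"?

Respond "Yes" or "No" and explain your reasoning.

No - no valid derivation exists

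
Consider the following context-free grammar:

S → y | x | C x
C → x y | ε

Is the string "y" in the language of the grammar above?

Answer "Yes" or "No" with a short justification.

Yes - a valid derivation exists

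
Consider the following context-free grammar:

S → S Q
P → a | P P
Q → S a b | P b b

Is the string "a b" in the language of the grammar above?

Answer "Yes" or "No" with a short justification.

No - no valid derivation exists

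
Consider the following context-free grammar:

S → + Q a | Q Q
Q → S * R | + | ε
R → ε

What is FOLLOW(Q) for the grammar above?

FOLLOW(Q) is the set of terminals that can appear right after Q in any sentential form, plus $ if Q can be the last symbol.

We compute FOLLOW(Q) using the standard algorithm.
FOLLOW(S) starts with {$}.
FIRST(Q) = {*, +, ε}
FIRST(R) = {ε}
FIRST(S) = {*, +, ε}
FOLLOW(Q) = {$, *, +, a}
FOLLOW(R) = {$, *, +, a}
FOLLOW(S) = {$, *}
Therefore, FOLLOW(Q) = {$, *, +, a}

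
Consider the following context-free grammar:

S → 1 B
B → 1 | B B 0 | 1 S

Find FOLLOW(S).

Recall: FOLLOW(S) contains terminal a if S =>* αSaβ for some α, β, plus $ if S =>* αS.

We compute FOLLOW(S) using the standard algorithm.
FOLLOW(S) starts with {$}.
FIRST(B) = {1}
FIRST(S) = {1}
FOLLOW(B) = {$, 0, 1}
FOLLOW(S) = {$, 0, 1}
Therefore, FOLLOW(S) = {$, 0, 1}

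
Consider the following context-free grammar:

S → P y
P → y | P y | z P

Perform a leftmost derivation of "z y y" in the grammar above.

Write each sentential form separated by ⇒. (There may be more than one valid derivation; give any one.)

S ⇒ P y ⇒ z P y ⇒ z y y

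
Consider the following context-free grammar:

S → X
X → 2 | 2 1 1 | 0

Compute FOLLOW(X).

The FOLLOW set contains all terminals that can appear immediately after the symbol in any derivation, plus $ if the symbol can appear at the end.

We compute FOLLOW(X) using the standard algorithm.
FOLLOW(S) starts with {$}.
FIRST(S) = {0, 2}
FIRST(X) = {0, 2}
FOLLOW(S) = {$}
FOLLOW(X) = {$}
Therefore, FOLLOW(X) = {$}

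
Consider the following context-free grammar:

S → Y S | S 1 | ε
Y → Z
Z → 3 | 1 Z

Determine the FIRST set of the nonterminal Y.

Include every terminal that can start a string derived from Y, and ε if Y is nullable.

We compute FIRST(Y) using the standard algorithm.
FIRST(S) = {1, 3, ε}
FIRST(Y) = {1, 3}
FIRST(Z) = {1, 3}
Therefore, FIRST(Y) = {1, 3}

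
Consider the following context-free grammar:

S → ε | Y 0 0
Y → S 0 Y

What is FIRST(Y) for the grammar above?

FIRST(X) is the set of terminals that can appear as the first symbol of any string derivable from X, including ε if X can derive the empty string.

We compute FIRST(Y) using the standard algorithm.
FIRST(S) = {0, ε}
FIRST(Y) = {0}
Therefore, FIRST(Y) = {0}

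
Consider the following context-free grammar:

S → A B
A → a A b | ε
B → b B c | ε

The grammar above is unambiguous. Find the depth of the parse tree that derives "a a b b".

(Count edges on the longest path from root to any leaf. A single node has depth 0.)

4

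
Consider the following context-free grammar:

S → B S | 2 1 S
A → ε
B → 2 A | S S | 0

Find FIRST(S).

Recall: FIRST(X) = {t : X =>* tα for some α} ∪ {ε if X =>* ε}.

We compute FIRST(S) using the standard algorithm.
FIRST(A) = {ε}
FIRST(B) = {0, 2}
FIRST(S) = {0, 2}
Therefore, FIRST(S) = {0, 2}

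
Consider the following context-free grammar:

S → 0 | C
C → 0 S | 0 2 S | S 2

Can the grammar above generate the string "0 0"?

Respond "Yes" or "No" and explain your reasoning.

Yes - a valid derivation exists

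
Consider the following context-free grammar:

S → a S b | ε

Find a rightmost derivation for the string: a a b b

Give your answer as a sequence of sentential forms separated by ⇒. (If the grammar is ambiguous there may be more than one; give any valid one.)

S ⇒ a S b ⇒ a a S b b ⇒ a a b b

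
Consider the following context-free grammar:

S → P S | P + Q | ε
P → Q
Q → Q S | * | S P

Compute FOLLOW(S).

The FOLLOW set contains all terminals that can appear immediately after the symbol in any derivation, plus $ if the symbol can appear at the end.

We compute FOLLOW(S) using the standard algorithm.
FOLLOW(S) starts with {$}.
FIRST(P) = {*}
FIRST(Q) = {*}
FIRST(S) = {*, ε}
FOLLOW(P) = {$, *, +}
FOLLOW(Q) = {$, *, +}
FOLLOW(S) = {$, *, +}
Therefore, FOLLOW(S) = {$, *, +}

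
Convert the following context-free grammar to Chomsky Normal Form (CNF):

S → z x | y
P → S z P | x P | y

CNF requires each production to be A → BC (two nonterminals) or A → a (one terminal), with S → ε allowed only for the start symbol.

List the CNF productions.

TZ → z; TX → x; S → y; P → y; S → TZ TX; P → S X0; X0 → TZ P; P → TX P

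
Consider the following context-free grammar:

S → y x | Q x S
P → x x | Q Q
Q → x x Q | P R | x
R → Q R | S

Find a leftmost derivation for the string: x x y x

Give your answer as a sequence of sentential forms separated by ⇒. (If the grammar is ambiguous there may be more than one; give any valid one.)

S ⇒ Q x S ⇒ x x S ⇒ x x y x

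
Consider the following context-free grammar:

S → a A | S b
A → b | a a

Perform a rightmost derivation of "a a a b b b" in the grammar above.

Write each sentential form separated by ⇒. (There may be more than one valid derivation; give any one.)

S ⇒ S b ⇒ S b b ⇒ S b b b ⇒ a A b b b ⇒ a a a b b b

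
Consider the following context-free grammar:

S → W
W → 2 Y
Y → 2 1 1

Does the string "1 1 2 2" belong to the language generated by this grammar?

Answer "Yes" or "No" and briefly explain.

No - no valid derivation exists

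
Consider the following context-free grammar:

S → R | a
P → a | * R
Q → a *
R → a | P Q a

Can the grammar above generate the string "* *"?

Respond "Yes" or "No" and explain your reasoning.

No - no valid derivation exists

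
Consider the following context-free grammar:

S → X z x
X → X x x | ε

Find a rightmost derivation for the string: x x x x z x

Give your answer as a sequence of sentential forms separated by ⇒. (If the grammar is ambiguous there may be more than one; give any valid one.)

S ⇒ X z x ⇒ X x x z x ⇒ X x x x x z x ⇒ x x x x z x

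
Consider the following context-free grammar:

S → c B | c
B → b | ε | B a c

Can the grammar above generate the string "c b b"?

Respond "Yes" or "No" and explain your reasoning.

No - no valid derivation exists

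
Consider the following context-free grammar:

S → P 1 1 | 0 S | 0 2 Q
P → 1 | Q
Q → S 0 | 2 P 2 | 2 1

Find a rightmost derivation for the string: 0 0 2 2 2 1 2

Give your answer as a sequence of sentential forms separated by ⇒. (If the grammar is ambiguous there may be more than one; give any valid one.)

S ⇒ 0 S ⇒ 0 0 2 Q ⇒ 0 0 2 2 P 2 ⇒ 0 0 2 2 Q 2 ⇒ 0 0 2 2 2 1 2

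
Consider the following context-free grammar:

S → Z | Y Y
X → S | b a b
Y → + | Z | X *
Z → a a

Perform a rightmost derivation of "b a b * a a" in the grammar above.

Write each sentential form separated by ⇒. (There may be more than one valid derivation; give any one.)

S ⇒ Y Y ⇒ Y Z ⇒ Y a a ⇒ X * a a ⇒ b a b * a a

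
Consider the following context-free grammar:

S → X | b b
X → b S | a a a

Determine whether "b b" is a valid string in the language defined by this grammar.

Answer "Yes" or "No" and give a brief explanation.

Yes - a valid derivation exists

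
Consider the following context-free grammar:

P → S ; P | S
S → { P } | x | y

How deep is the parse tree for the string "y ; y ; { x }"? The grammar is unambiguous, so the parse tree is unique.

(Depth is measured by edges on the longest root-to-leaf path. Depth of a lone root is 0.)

6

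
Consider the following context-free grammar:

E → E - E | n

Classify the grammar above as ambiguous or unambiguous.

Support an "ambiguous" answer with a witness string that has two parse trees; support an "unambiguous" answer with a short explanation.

Ambiguous - the string 'n - n - n - n' has two distinct parse trees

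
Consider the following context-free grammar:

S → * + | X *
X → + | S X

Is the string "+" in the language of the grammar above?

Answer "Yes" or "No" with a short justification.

No - no valid derivation exists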